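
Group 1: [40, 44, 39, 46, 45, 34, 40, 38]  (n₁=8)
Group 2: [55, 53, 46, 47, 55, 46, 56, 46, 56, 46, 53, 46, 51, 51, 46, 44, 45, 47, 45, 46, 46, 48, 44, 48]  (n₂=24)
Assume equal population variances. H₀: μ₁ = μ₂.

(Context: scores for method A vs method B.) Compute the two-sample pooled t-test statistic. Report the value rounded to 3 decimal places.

test statistic = -4.780

x̄₁=40.750, s₁=4.027, n₁=8
x̄₂=48.583, s₂=4.010, n₂=24
s_p² = [7·4.027² + 23·4.010²]/30 = 16.1111
SE = √(s_p²·(1/8+1/24)) = 1.6387
t = (40.750−48.583)/1.6387 = -4.7803
df = 30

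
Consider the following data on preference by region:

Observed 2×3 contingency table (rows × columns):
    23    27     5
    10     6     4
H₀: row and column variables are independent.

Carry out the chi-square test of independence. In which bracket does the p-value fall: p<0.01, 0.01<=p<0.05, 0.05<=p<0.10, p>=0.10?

Row totals [55, 20], col totals [33, 33, 9], n=75
χ² = (23−24.20)²/24.20 + (27−24.20)²/24.20 + (5−6.60)²/6.60 + (10−8.80)²/8.80 + (6−8.80)²/8.80 + (4−2.40)²/2.40 = 2.8926
df = 2
p-value (upper-tail) = 0.23544
→ bracket: p>=0.10

p-value bracket: p>=0.10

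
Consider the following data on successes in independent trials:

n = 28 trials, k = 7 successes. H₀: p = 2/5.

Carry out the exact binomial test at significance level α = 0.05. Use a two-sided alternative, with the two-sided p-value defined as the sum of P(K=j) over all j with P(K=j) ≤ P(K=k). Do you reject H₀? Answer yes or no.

reject H₀: no

Exact binomial: n=28, k=7, p₀=2/5=0.4000
P(X=j) = C(n,j)·p₀^j·(1−p₀)^(n−j); p = Σ P(X=j) over j with P(X=j) ≤ P(X=7)
p-value (two-sided) = 0.12396
At α=0.05: p ≥ α → fail to reject H₀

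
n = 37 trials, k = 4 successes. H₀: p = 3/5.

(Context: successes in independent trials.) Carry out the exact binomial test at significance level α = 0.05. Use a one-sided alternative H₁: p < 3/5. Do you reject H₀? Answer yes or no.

reject H₀: yes

Exact binomial: n=37, k=4, p₀=3/5=0.6000
P(X≤4) from Σ C(n,i)·p₀^i·(1−p₀)^(n−i)
p-value (one-sided, H₁ less) = 0.00000
At α=0.05: p < α → reject H₀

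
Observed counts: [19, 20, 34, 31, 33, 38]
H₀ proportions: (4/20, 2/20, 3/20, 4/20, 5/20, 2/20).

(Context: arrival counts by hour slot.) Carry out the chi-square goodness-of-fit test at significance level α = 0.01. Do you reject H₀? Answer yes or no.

reject H₀: yes

n = 175; E_i = n·p_i = [35.00, 17.50, 26.25, 35.00, 43.75, 17.50]
χ² = (19−35.00)²/35.00 + (20−17.50)²/17.50 + (34−26.25)²/26.25 + (31−35.00)²/35.00 + (33−43.75)²/43.75 + (38−17.50)²/17.50 = 37.0724
df = 5
p-value (upper-tail) = 0.00000
At α=0.01: p < α → reject H₀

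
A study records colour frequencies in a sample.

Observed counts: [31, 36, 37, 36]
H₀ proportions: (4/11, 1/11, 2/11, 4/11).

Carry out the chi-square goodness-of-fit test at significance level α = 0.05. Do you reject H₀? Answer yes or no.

n = 140; E_i = n·p_i = [50.91, 12.73, 25.45, 50.91]
χ² = (31−50.91)²/50.91 + (36−12.73)²/12.73 + (37−25.45)²/25.45 + (36−50.91)²/50.91 = 59.9446
df = 3
p-value (upper-tail) = 0.00000
At α=0.05: p < α → reject H₀

reject H₀: yes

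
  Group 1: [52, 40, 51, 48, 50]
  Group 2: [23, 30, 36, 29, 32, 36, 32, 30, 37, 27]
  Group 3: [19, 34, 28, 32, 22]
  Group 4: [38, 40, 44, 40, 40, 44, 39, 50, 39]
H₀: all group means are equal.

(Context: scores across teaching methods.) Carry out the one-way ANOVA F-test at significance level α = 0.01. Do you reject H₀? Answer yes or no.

Group means [48.20, 31.20, 27.00, 41.56], grand mean 36.621
SSB = Σnᵢ(x̄ᵢ−x̄)² = 1646.205; SSW = ΣΣ(x−x̄ᵢ)² = 546.622
MSB = 1646.205/3 = 548.7351; MSW = 546.622/25 = 21.8649
F = MSB/MSW = 25.0966
df = (3, 25)
p-value (upper-tail) = 0.00000
At α=0.01: p < α → reject H₀

reject H₀: yes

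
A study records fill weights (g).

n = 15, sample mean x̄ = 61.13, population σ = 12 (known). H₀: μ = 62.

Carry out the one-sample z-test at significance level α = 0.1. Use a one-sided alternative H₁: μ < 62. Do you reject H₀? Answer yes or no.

reject H₀: no

SE = σ/√n = 12/√15 = 3.0984
z = (x̄−μ₀)/SE = (61.13−62)/3.0984 = -0.2808
p-value (one-sided, H₁ less) = 0.38944
At α=0.1: p ≥ α → fail to reject H₀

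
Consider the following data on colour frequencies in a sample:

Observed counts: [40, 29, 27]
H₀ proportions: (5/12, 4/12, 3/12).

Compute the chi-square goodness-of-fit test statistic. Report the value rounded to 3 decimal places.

test statistic = 0.656

n = 96; E_i = n·p_i = [40.00, 32.00, 24.00]
χ² = (40−40.00)²/40.00 + (29−32.00)²/32.00 + (27−24.00)²/24.00 = 0.6562
df = 2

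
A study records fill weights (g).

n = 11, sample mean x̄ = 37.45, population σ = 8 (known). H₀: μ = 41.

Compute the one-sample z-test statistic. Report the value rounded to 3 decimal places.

SE = σ/√n = 8/√11 = 2.4121
z = (x̄−μ₀)/SE = (37.45−41)/2.4121 = -1.4718

test statistic = -1.472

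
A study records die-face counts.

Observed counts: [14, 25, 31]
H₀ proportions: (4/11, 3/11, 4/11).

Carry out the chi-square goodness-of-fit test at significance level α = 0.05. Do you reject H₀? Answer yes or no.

reject H₀: yes

n = 70; E_i = n·p_i = [25.45, 19.09, 25.45]
χ² = (14−25.45)²/25.45 + (25−19.09)²/19.09 + (31−25.45)²/25.45 = 8.1917
df = 2
p-value (upper-tail) = 0.01664
At α=0.05: p < α → reject H₀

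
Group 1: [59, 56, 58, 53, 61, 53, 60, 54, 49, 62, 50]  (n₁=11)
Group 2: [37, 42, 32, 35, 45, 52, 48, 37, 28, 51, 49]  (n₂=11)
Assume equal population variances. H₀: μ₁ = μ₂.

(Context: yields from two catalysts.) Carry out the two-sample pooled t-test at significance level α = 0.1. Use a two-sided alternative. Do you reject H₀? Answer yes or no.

x̄₁=55.909, s₁=4.437, n₁=11
x̄₂=41.455, s₂=8.165, n₂=11
s_p² = [10·4.437² + 10·8.165²]/20 = 43.1818
SE = √(s_p²·(1/11+1/11)) = 2.8020
t = (55.909−41.455)/2.8020 = 5.1586
df = 20
p-value (two-sided) = 0.00005
At α=0.1: p < α → reject H₀

reject H₀: yes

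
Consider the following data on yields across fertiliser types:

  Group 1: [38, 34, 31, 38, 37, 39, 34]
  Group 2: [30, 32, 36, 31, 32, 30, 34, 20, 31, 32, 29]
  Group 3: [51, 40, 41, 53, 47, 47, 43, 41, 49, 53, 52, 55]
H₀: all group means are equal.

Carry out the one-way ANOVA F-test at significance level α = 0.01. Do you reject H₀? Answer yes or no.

Group means [35.86, 30.64, 47.67], grand mean 38.667
SSB = Σnᵢ(x̄ᵢ−x̄)² = 1736.597; SSW = ΣΣ(x−x̄ᵢ)² = 526.069
MSB = 1736.597/2 = 868.2987; MSW = 526.069/27 = 19.4840
F = MSB/MSW = 44.5646
df = (2, 27)
p-value (upper-tail) = 0.00000
At α=0.01: p < α → reject H₀

reject H₀: yes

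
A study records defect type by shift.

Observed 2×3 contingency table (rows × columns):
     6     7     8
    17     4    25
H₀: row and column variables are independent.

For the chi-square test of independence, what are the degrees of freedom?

degrees of freedom = 2

df = (r−1)(c−1) = (2−1)·(3−1) = 2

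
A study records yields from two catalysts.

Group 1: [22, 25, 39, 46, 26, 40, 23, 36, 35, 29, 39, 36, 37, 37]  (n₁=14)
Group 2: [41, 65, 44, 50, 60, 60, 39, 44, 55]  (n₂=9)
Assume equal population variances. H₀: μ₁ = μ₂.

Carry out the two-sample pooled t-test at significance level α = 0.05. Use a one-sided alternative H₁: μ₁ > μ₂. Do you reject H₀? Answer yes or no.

x̄₁=33.571, s₁=7.282, n₁=14
x̄₂=50.889, s₂=9.466, n₂=9
s_p² = [13·7.282² + 8·9.466²]/21 = 66.9675
SE = √(s_p²·(1/14+1/9)) = 3.4963
t = (33.571−50.889)/3.4963 = -4.9531
df = 21
p-value (one-sided, H₁ greater) = 0.99997
At α=0.05: p ≥ α → fail to reject H₀

reject H₀: no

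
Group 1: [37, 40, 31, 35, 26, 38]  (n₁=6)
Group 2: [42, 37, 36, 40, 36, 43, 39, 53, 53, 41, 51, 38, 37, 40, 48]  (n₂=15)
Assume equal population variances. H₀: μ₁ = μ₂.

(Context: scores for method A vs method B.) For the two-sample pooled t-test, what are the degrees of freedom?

df = n₁ + n₂ − 2 = 6 + 15 − 2 = 19

degrees of freedom = 19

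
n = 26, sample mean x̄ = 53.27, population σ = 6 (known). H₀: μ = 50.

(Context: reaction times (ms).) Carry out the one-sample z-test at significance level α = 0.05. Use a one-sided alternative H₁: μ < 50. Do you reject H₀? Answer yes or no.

SE = σ/√n = 6/√26 = 1.1767
z = (x̄−μ₀)/SE = (53.27−50)/1.1767 = 2.7790
p-value (one-sided, H₁ less) = 0.99727
At α=0.05: p ≥ α → fail to reject H₀

reject H₀: no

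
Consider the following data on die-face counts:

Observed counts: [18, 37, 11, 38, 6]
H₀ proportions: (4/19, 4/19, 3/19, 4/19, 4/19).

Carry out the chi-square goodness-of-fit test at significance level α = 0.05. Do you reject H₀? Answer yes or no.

n = 110; E_i = n·p_i = [23.16, 23.16, 17.37, 23.16, 23.16]
χ² = (18−23.16)²/23.16 + (37−23.16)²/23.16 + (11−17.37)²/17.37 + (38−23.16)²/23.16 + (6−23.16)²/23.16 = 33.9826
df = 4
p-value (upper-tail) = 0.00000
At α=0.05: p < α → reject H₀

reject H₀: yes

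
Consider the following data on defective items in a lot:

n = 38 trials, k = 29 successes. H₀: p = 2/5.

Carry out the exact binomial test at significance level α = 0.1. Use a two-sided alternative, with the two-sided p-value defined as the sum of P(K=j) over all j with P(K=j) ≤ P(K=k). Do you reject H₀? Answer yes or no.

reject H₀: yes

Exact binomial: n=38, k=29, p₀=2/5=0.4000
P(X=j) = C(n,j)·p₀^j·(1−p₀)^(n−j); p = Σ P(X=j) over j with P(X=j) ≤ P(X=29)
p-value (two-sided) = 0.00001
At α=0.1: p < α → reject H₀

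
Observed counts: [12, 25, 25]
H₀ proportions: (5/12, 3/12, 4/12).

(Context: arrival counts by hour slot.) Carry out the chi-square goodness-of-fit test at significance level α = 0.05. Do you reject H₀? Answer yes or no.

n = 62; E_i = n·p_i = [25.83, 15.50, 20.67]
χ² = (12−25.83)²/25.83 + (25−15.50)²/15.50 + (25−20.67)²/20.67 = 14.1387
df = 2
p-value (upper-tail) = 0.00085
At α=0.05: p < α → reject H₀

reject H₀: yes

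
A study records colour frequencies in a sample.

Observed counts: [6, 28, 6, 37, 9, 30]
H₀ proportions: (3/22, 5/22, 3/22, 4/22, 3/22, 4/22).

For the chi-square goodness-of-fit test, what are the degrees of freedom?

df = k − 1 = 6 − 1 = 5

degrees of freedom = 5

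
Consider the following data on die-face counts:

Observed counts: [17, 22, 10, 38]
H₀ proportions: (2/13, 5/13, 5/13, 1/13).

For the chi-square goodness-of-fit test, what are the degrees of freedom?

degrees of freedom = 3

df = k − 1 = 4 − 1 = 3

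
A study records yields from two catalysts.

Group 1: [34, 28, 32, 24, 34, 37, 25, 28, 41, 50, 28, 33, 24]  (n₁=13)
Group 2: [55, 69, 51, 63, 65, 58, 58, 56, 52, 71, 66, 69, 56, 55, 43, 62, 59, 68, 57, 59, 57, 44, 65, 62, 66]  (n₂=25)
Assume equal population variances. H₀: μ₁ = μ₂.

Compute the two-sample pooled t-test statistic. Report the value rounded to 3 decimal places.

x̄₁=32.154, s₁=7.437, n₁=13
x̄₂=59.440, s₂=7.298, n₂=25
s_p² = [12·7.437² + 24·7.298²]/36 = 53.9403
SE = √(s_p²·(1/13+1/25)) = 2.5113
t = (32.154−59.440)/2.5113 = -10.8651
df = 36

test statistic = -10.865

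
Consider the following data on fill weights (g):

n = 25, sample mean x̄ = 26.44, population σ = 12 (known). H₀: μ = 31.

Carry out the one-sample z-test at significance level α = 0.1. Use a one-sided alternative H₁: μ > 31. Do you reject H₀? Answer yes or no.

reject H₀: no

SE = σ/√n = 12/√25 = 2.4000
z = (x̄−μ₀)/SE = (26.44−31)/2.4000 = -1.9000
p-value (one-sided, H₁ greater) = 0.97128
At α=0.1: p ≥ α → fail to reject H₀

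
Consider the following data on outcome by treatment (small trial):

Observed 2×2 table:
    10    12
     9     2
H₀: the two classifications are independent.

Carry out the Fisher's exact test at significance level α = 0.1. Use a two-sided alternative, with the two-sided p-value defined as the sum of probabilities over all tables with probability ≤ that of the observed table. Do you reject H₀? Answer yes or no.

Margins: r₁=22, r₂=11, c₁=19, c₂=14, n=33
p_obs = C(22,10)·C(11,9)/C(33,19); sum pmf over tables with pmf ≤ p_obs
p-value (two-sided) = 0.06741
At α=0.1: p < α → reject H₀

reject H₀: yes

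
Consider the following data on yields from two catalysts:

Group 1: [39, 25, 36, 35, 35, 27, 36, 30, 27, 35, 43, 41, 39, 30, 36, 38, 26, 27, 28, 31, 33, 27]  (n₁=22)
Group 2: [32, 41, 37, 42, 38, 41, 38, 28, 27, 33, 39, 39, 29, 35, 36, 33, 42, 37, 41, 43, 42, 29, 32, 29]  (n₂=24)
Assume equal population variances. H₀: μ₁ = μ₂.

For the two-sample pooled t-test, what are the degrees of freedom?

df = n₁ + n₂ − 2 = 22 + 24 − 2 = 44

degrees of freedom = 44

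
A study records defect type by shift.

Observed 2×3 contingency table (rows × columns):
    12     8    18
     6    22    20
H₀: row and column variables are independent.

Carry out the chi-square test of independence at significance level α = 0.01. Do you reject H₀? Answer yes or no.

reject H₀: no

Row totals [38, 48], col totals [18, 30, 38], n=86
χ² = (12−7.95)²/7.95 + (8−13.26)²/13.26 + (18−16.79)²/16.79 + (6−10.05)²/10.05 + (22−16.74)²/16.74 + (20−21.21)²/21.21 = 7.5783
df = 2
p-value (upper-tail) = 0.02262
At α=0.01: p ≥ α → fail to reject H₀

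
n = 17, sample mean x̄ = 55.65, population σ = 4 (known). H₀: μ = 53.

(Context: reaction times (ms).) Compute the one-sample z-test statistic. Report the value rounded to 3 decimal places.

test statistic = 2.732

SE = σ/√n = 4/√17 = 0.9701
z = (x̄−μ₀)/SE = (55.65−53)/0.9701 = 2.7316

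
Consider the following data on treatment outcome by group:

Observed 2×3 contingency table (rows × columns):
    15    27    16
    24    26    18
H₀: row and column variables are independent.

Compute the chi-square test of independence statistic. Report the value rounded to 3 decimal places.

test statistic = 1.429

Row totals [58, 68], col totals [39, 53, 34], n=126
χ² = (15−17.95)²/17.95 + (27−24.40)²/24.40 + (16−15.65)²/15.65 + (24−21.05)²/21.05 + (26−28.60)²/28.60 + (18−18.35)²/18.35 = 1.4288
df = 2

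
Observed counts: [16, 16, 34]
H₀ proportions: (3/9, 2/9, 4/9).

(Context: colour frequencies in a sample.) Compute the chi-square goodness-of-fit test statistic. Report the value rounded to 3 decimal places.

test statistic = 2.500

n = 66; E_i = n·p_i = [22.00, 14.67, 29.33]
χ² = (16−22.00)²/22.00 + (16−14.67)²/14.67 + (34−29.33)²/29.33 = 2.5000
df = 2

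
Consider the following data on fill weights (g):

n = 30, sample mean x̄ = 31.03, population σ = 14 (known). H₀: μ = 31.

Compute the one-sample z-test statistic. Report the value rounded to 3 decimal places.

SE = σ/√n = 14/√30 = 2.5560
z = (x̄−μ₀)/SE = (31.03−31)/2.5560 = 0.0117

test statistic = 0.012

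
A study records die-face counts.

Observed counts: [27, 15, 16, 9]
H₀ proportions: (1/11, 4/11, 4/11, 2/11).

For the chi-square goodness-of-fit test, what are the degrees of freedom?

degrees of freedom = 3

df = k − 1 = 4 − 1 = 3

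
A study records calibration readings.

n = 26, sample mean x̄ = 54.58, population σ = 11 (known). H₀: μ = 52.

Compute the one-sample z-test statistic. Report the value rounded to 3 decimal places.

SE = σ/√n = 11/√26 = 2.1573
z = (x̄−μ₀)/SE = (54.58−52)/2.1573 = 1.1960

test statistic = 1.196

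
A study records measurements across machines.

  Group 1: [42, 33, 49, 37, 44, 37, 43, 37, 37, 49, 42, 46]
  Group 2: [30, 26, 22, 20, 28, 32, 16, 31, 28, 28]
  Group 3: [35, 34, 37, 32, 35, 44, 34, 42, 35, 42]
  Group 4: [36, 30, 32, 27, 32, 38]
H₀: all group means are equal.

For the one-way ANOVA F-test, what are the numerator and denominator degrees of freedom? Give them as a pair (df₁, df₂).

degrees of freedom = [3, 34]

k = 4 groups, N = 38 total
df = (k−1, N−k) = (4−1, 38−4) = (3, 34)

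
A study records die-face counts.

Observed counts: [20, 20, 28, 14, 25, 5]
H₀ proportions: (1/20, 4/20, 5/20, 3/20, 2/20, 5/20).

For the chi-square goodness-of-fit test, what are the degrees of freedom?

degrees of freedom = 5

df = k − 1 = 6 − 1 = 5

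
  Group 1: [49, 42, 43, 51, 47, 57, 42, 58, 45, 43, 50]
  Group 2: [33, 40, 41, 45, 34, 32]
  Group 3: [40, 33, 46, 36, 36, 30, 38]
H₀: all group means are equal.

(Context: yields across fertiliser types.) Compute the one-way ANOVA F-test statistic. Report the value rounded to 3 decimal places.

Group means [47.91, 37.50, 37.00], grand mean 42.125
SSB = Σnᵢ(x̄ᵢ−x̄)² = 680.216; SSW = ΣΣ(x−x̄ᵢ)² = 622.409
MSB = 680.216/2 = 340.1080; MSW = 622.409/21 = 29.6385
F = MSB/MSW = 11.4752
df = (2, 21)

test statistic = 11.475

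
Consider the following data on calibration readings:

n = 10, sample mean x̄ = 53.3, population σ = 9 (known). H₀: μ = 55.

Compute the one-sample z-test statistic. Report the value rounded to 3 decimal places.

test statistic = -0.597

SE = σ/√n = 9/√10 = 2.8460
z = (x̄−μ₀)/SE = (53.3−55)/2.8460 = -0.5973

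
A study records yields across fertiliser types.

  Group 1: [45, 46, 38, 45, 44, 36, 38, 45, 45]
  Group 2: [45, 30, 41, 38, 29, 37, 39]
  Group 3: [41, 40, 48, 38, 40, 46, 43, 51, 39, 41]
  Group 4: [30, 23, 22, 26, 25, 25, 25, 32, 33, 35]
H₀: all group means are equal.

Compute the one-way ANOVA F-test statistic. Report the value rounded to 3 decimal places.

test statistic = 23.468

Group means [42.44, 37.00, 42.70, 27.60], grand mean 37.333
SSB = Σnᵢ(x̄ᵢ−x̄)² = 1471.278; SSW = ΣΣ(x−x̄ᵢ)² = 668.722
MSB = 1471.278/3 = 490.4259; MSW = 668.722/32 = 20.8976
F = MSB/MSW = 23.4681
df = (3, 32)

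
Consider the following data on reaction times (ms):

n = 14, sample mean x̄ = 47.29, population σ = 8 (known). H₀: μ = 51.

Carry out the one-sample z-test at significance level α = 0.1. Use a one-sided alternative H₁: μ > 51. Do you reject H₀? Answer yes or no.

SE = σ/√n = 8/√14 = 2.1381
z = (x̄−μ₀)/SE = (47.29−51)/2.1381 = -1.7352
p-value (one-sided, H₁ greater) = 0.95865
At α=0.1: p ≥ α → fail to reject H₀

reject H₀: no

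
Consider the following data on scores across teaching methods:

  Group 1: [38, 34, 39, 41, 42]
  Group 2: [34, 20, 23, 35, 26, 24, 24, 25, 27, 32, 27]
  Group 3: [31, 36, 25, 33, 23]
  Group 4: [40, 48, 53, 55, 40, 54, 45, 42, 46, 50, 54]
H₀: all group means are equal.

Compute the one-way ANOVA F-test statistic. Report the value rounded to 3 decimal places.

test statistic = 35.303

Group means [38.80, 27.00, 29.60, 47.91], grand mean 36.438
SSB = Σnᵢ(x̄ᵢ−x̄)² = 2688.966; SSW = ΣΣ(x−x̄ᵢ)² = 710.909
MSB = 2688.966/3 = 896.3220; MSW = 710.909/28 = 25.3896
F = MSB/MSW = 35.3027
df = (3, 28)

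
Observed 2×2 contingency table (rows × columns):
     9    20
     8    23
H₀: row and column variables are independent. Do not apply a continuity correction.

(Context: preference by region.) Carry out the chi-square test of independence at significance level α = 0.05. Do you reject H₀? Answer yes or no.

reject H₀: no

Row totals [29, 31], col totals [17, 43], n=60
χ² = (9−8.22)²/8.22 + (20−20.78)²/20.78 + (8−8.78)²/8.78 + (23−22.22)²/22.22 = 0.2017
df = 1
p-value (upper-tail) = 0.65337
At α=0.05: p ≥ α → fail to reject H₀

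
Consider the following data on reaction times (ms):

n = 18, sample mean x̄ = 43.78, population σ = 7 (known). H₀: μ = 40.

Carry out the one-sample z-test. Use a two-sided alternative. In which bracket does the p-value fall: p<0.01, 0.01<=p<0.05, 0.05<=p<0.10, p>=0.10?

p-value bracket: 0.01<=p<0.05

SE = σ/√n = 7/√18 = 1.6499
z = (x̄−μ₀)/SE = (43.78−40)/1.6499 = 2.2910
p-value (two-sided) = 0.02196
→ bracket: 0.01<=p<0.05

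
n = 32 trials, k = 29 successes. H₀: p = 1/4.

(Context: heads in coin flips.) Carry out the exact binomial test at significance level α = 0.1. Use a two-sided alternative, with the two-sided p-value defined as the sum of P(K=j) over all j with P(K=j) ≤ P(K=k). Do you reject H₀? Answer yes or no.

reject H₀: yes

Exact binomial: n=32, k=29, p₀=1/4=0.2500
P(X=j) = C(n,j)·p₀^j·(1−p₀)^(n−j); p = Σ P(X=j) over j with P(X=j) ≤ P(X=29)
p-value (two-sided) = 0.00000
At α=0.1: p < α → reject H₀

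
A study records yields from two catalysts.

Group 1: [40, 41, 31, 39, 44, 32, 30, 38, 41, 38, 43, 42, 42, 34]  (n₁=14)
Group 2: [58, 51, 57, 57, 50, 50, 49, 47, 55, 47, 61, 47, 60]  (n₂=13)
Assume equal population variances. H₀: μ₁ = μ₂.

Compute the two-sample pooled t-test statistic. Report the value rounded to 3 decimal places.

test statistic = -7.834

x̄₁=38.214, s₁=4.644, n₁=14
x̄₂=53.000, s₂=5.164, n₂=13
s_p² = [13·4.644² + 12·5.164²]/25 = 24.0143
SE = √(s_p²·(1/14+1/13)) = 1.8875
t = (38.214−53.000)/1.8875 = -7.8336
df = 25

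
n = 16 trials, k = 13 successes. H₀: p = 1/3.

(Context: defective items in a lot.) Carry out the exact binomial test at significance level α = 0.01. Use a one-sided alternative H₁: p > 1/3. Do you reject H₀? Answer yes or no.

Exact binomial: n=16, k=13, p₀=1/3=0.3333
P(X≥13) from Σ C(n,i)·p₀^i·(1−p₀)^(n−i)
p-value (one-sided, H₁ greater) = 0.00012
At α=0.01: p < α → reject H₀

reject H₀: yes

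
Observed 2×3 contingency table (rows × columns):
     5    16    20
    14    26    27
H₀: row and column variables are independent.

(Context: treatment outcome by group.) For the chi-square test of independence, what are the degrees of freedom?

df = (r−1)(c−1) = (2−1)·(3−1) = 2

degrees of freedom = 2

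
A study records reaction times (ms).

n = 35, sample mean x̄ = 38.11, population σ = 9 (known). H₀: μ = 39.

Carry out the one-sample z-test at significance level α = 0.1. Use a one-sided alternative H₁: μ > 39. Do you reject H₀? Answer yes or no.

reject H₀: no

SE = σ/√n = 9/√35 = 1.5213
z = (x̄−μ₀)/SE = (38.11−39)/1.5213 = -0.5850
p-value (one-sided, H₁ greater) = 0.72074
At α=0.1: p ≥ α → fail to reject H₀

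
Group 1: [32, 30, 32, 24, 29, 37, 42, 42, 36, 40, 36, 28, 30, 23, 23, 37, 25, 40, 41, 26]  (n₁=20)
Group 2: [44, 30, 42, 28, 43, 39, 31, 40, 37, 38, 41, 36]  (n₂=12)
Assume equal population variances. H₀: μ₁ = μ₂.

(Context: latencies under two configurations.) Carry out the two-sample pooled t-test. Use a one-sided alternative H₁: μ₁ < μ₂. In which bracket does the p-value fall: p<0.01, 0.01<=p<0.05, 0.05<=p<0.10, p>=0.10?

p-value bracket: 0.01<=p<0.05

x̄₁=32.650, s₁=6.596, n₁=20
x̄₂=37.417, s₂=5.265, n₂=12
s_p² = [19·6.596² + 11·5.265²]/30 = 37.7156
SE = √(s_p²·(1/20+1/12)) = 2.2425
t = (32.650−37.417)/2.2425 = -2.1256
df = 30
p-value (one-sided, H₁ less) = 0.02094
→ bracket: 0.01<=p<0.05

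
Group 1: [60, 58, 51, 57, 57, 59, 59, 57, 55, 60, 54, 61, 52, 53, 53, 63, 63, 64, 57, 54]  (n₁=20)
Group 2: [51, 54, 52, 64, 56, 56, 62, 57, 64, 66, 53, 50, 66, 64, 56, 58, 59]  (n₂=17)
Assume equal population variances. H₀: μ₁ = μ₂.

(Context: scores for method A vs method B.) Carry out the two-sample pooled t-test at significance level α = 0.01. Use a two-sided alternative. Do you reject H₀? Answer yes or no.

reject H₀: no

x̄₁=57.350, s₁=3.815, n₁=20
x̄₂=58.118, s₂=5.337, n₂=17
s_p² = [19·3.815² + 16·5.337²]/35 = 20.9233
SE = √(s_p²·(1/20+1/17)) = 1.5090
t = (57.350−58.118)/1.5090 = -0.5087
df = 35
p-value (two-sided) = 0.61414
At α=0.01: p ≥ α → fail to reject H₀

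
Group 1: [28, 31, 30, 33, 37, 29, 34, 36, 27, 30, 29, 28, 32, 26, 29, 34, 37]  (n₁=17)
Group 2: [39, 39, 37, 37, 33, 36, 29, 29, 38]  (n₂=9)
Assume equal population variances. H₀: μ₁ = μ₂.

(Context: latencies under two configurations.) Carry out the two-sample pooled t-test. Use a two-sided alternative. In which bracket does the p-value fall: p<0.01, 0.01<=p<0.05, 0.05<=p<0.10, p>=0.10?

p-value bracket: 0.01<=p<0.05

x̄₁=31.176, s₁=3.468, n₁=17
x̄₂=35.222, s₂=3.962, n₂=9
s_p² = [16·3.468² + 8·3.962²]/24 = 13.2511
SE = √(s_p²·(1/17+1/9)) = 1.5006
t = (31.176−35.222)/1.5006 = -2.6961
df = 24
p-value (two-sided) = 0.01262
→ bracket: 0.01<=p<0.05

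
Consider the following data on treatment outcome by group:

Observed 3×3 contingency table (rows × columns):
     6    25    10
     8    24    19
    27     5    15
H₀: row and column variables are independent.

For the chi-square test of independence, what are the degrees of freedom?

df = (r−1)(c−1) = (3−1)·(3−1) = 4

degrees of freedom = 4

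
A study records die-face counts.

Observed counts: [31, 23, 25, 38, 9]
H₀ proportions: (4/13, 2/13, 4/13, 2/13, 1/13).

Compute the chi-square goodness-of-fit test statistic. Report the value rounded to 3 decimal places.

n = 126; E_i = n·p_i = [38.77, 19.38, 38.77, 19.38, 9.69]
χ² = (31−38.77)²/38.77 + (23−19.38)²/19.38 + (25−38.77)²/38.77 + (38−19.38)²/19.38 + (9−9.69)²/9.69 = 25.0476
df = 4

test statistic = 25.048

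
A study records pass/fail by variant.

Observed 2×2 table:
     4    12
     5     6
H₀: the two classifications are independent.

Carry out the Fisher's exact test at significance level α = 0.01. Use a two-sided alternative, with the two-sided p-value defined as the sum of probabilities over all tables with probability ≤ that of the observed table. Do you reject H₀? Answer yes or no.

Margins: r₁=16, r₂=11, c₁=9, c₂=18, n=27
p_obs = C(16,4)·C(11,5)/C(27,9); sum pmf over tables with pmf ≤ p_obs
p-value (two-sided) = 0.41053
At α=0.01: p ≥ α → fail to reject H₀

reject H₀: no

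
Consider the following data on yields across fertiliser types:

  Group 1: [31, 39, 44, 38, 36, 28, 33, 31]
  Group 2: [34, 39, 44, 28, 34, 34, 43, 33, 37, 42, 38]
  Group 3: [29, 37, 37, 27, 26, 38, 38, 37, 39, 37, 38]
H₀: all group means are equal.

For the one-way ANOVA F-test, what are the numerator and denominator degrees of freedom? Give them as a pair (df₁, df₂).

degrees of freedom = [2, 27]

k = 3 groups, N = 30 total
df = (k−1, N−k) = (3−1, 30−3) = (2, 27)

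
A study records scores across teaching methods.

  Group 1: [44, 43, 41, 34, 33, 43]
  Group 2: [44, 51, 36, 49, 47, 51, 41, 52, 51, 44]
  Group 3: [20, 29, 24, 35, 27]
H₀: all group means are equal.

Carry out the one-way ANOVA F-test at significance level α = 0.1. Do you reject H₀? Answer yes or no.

Group means [39.67, 46.60, 27.00], grand mean 39.952
SSB = Σnᵢ(x̄ᵢ−x̄)² = 1281.219; SSW = ΣΣ(x−x̄ᵢ)² = 495.733
MSB = 1281.219/2 = 640.6095; MSW = 495.733/18 = 27.5407
F = MSB/MSW = 23.2604
df = (2, 18)
p-value (upper-tail) = 0.00001
At α=0.1: p < α → reject H₀

reject H₀: yes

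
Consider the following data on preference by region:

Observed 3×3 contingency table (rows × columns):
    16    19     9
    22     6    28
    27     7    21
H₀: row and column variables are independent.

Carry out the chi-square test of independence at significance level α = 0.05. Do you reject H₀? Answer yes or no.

reject H₀: yes

Row totals [44, 56, 55], col totals [65, 32, 58], n=155
χ² = (16−18.45)²/18.45 + (19−9.08)²/9.08 + (9−16.46)²/16.46 + (22−23.48)²/23.48 + (6−11.56)²/11.56 + (28−20.95)²/20.95 + (27−23.06)²/23.06 + (7−11.35)²/11.35 + (21−20.58)²/20.58 = 22.0223
df = 4
p-value (upper-tail) = 0.00020
At α=0.05: p < α → reject H₀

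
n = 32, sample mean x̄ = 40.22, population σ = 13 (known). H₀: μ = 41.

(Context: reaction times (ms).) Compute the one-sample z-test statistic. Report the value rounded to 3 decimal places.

SE = σ/√n = 13/√32 = 2.2981
z = (x̄−μ₀)/SE = (40.22−41)/2.2981 = -0.3394

test statistic = -0.339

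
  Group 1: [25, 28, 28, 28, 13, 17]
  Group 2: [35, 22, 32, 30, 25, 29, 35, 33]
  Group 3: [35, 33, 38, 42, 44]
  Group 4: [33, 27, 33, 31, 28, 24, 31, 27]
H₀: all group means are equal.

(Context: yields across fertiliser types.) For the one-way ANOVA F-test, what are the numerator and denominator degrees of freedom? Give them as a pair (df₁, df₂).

degrees of freedom = [3, 23]

k = 4 groups, N = 27 total
df = (k−1, N−k) = (4−1, 27−4) = (3, 23)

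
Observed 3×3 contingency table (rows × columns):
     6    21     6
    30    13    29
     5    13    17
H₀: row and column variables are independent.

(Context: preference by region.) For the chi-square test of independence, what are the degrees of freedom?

degrees of freedom = 4

df = (r−1)(c−1) = (3−1)·(3−1) = 4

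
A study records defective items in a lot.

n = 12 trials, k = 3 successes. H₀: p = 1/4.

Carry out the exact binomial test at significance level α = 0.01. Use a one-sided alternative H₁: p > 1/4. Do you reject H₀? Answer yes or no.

reject H₀: no

Exact binomial: n=12, k=3, p₀=1/4=0.2500
P(X≥3) from Σ C(n,i)·p₀^i·(1−p₀)^(n−i)
p-value (one-sided, H₁ greater) = 0.60932
At α=0.01: p ≥ α → fail to reject H₀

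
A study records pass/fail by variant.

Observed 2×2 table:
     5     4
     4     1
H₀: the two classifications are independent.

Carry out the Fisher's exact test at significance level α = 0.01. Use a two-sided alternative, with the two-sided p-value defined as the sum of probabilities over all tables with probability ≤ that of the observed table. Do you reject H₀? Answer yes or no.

reject H₀: no

Margins: r₁=9, r₂=5, c₁=9, c₂=5, n=14
p_obs = C(9,5)·C(5,4)/C(14,9); sum pmf over tables with pmf ≤ p_obs
p-value (two-sided) = 0.58042
At α=0.01: p ≥ α → fail to reject H₀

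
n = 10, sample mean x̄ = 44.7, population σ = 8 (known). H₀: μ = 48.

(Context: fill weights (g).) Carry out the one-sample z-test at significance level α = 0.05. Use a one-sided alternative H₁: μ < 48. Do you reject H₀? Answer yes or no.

SE = σ/√n = 8/√10 = 2.5298
z = (x̄−μ₀)/SE = (44.7−48)/2.5298 = -1.3044
p-value (one-sided, H₁ less) = 0.09604
At α=0.05: p ≥ α → fail to reject H₀

reject H₀: no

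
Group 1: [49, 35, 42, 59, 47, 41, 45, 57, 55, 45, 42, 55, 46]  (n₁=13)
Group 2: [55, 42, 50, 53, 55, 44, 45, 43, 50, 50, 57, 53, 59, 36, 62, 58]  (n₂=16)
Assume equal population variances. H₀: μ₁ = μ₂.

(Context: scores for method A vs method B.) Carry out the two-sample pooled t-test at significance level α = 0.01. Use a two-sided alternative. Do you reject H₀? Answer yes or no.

reject H₀: no

x̄₁=47.538, s₁=7.137, n₁=13
x̄₂=50.750, s₂=7.151, n₂=16
s_p² = [12·7.137² + 15·7.151²]/27 = 51.0456
SE = √(s_p²·(1/13+1/16)) = 2.6678
t = (47.538−50.750)/2.6678 = -1.2038
df = 27
p-value (two-sided) = 0.23910
At α=0.01: p ≥ α → fail to reject H₀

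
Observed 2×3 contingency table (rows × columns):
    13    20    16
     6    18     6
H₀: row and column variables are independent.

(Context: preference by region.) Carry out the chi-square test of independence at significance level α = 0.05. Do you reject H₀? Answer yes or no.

Row totals [49, 30], col totals [19, 38, 22], n=79
χ² = (13−11.78)²/11.78 + (20−23.57)²/23.57 + (16−13.65)²/13.65 + (6−7.22)²/7.22 + (18−14.43)²/14.43 + (6−8.35)²/8.35 = 2.8234
df = 2
p-value (upper-tail) = 0.24373
At α=0.05: p ≥ α → fail to reject H₀

reject H₀: no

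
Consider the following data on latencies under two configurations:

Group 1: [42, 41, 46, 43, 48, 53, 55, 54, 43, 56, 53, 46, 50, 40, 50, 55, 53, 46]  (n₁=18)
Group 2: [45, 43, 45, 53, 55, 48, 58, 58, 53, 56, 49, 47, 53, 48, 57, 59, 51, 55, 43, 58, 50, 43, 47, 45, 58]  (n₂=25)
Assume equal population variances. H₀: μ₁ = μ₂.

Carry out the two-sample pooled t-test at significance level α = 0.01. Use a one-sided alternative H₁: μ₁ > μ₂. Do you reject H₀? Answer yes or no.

x̄₁=48.556, s₁=5.349, n₁=18
x̄₂=51.080, s₂=5.477, n₂=25
s_p² = [17·5.349² + 24·5.477²]/41 = 29.4216
SE = √(s_p²·(1/18+1/25)) = 1.6767
t = (48.556−51.080)/1.6767 = -1.5056
df = 41
p-value (one-sided, H₁ greater) = 0.93008
At α=0.01: p ≥ α → fail to reject H₀

reject H₀: no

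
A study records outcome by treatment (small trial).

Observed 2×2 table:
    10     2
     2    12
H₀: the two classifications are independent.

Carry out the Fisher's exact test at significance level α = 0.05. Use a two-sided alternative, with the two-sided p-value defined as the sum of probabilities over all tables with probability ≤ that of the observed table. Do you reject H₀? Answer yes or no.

reject H₀: yes

Margins: r₁=12, r₂=14, c₁=12, c₂=14, n=26
p_obs = C(12,10)·C(14,2)/C(26,12); sum pmf over tables with pmf ≤ p_obs
p-value (two-sided) = 0.00110
At α=0.05: p < α → reject H₀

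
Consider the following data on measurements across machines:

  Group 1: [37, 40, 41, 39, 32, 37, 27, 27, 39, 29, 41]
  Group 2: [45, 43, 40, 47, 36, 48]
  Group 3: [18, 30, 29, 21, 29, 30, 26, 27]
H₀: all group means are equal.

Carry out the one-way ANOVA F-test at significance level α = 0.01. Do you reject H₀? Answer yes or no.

reject H₀: yes

Group means [35.36, 43.17, 26.25], grand mean 34.320
SSB = Σnᵢ(x̄ᵢ−x̄)² = 1002.561; SSW = ΣΣ(x−x̄ᵢ)² = 550.879
MSB = 1002.561/2 = 501.2806; MSW = 550.879/22 = 25.0399
F = MSB/MSW = 20.0192
df = (2, 22)
p-value (upper-tail) = 0.00001
At α=0.01: p < α → reject H₀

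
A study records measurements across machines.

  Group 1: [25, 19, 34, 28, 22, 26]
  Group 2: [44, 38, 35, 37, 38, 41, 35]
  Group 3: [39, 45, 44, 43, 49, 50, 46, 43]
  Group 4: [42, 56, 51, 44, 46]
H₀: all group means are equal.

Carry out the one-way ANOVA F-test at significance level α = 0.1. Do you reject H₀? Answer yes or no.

Group means [25.67, 38.29, 44.88, 47.80], grand mean 39.231
SSB = Σnᵢ(x̄ᵢ−x̄)² = 1732.178; SSW = ΣΣ(x−x̄ᵢ)² = 412.437
MSB = 1732.178/3 = 577.3928; MSW = 412.437/22 = 18.7471
F = MSB/MSW = 30.7990
df = (3, 22)
p-value (upper-tail) = 0.00000
At α=0.1: p < α → reject H₀

reject H₀: yes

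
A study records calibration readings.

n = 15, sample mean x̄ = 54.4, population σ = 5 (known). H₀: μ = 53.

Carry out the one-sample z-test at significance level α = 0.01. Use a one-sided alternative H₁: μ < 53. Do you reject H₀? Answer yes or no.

SE = σ/√n = 5/√15 = 1.2910
z = (x̄−μ₀)/SE = (54.4−53)/1.2910 = 1.0844
p-value (one-sided, H₁ less) = 0.86091
At α=0.01: p ≥ α → fail to reject H₀

reject H₀: no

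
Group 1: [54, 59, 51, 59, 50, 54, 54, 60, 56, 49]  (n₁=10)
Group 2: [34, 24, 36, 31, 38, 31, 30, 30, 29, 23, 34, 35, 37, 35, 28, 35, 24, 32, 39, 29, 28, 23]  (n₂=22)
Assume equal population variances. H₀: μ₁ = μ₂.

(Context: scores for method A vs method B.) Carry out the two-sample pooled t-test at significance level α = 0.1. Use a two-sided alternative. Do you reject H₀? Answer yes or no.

reject H₀: yes

x̄₁=54.600, s₁=3.893, n₁=10
x̄₂=31.136, s₂=4.853, n₂=22
s_p² = [9·3.893² + 21·4.853²]/30 = 21.0330
SE = √(s_p²·(1/10+1/22)) = 1.7491
t = (54.600−31.136)/1.7491 = 13.4147
df = 30
p-value (two-sided) = 0.00000
At α=0.1: p < α → reject H₀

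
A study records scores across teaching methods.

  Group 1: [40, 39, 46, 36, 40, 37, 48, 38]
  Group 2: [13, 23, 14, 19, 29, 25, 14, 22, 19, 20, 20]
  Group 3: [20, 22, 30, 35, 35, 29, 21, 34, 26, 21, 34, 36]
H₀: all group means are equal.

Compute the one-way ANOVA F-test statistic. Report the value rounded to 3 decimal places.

Group means [40.50, 19.82, 28.58], grand mean 28.548
SSB = Σnᵢ(x̄ᵢ−x̄)² = 1981.124; SSW = ΣΣ(x−x̄ᵢ)² = 806.553
MSB = 1981.124/2 = 990.5622; MSW = 806.553/28 = 28.8055
F = MSB/MSW = 34.3880
df = (2, 28)

test statistic = 34.388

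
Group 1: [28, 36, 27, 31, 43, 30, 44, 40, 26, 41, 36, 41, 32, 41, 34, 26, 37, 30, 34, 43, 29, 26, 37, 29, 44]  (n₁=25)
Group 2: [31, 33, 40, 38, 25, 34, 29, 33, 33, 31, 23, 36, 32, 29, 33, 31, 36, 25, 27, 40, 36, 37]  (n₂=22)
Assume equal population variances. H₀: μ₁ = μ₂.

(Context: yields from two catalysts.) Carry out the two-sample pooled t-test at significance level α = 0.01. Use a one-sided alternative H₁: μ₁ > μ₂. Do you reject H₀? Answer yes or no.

x̄₁=34.600, s₁=6.238, n₁=25
x̄₂=32.364, s₂=4.716, n₂=22
s_p² = [24·6.238² + 21·4.716²]/45 = 31.1354
SE = √(s_p²·(1/25+1/22)) = 1.6312
t = (34.600−32.364)/1.6312 = 1.3710
df = 45
p-value (one-sided, H₁ greater) = 0.08858
At α=0.01: p ≥ α → fail to reject H₀

reject H₀: no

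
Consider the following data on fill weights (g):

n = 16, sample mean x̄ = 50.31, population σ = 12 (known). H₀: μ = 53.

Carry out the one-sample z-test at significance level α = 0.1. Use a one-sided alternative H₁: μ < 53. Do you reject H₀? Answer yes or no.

reject H₀: no

SE = σ/√n = 12/√16 = 3.0000
z = (x̄−μ₀)/SE = (50.31−53)/3.0000 = -0.8967
p-value (one-sided, H₁ less) = 0.18495
At α=0.1: p ≥ α → fail to reject H₀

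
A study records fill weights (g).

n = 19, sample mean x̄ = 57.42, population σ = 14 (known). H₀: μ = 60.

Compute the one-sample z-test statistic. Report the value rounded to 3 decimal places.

test statistic = -0.803

SE = σ/√n = 14/√19 = 3.2118
z = (x̄−μ₀)/SE = (57.42−60)/3.2118 = -0.8033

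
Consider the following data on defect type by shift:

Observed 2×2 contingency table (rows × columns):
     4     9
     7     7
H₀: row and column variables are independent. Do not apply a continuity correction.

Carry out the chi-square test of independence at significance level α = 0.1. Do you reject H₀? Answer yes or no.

reject H₀: no

Row totals [13, 14], col totals [11, 16], n=27
χ² = (4−5.30)²/5.30 + (9−7.70)²/7.70 + (7−5.70)²/5.70 + (7−8.30)²/8.30 = 1.0326
df = 1
p-value (upper-tail) = 0.30956
At α=0.1: p ≥ α → fail to reject H₀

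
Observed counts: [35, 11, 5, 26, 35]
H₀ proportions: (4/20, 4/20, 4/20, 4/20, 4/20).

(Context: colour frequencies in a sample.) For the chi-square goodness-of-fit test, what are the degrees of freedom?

df = k − 1 = 5 − 1 = 4

degrees of freedom = 4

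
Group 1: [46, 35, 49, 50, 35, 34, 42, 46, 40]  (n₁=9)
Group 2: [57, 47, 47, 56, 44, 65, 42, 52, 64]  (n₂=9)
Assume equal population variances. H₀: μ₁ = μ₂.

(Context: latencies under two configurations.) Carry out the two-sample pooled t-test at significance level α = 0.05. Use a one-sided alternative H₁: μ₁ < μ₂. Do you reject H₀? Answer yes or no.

reject H₀: yes

x̄₁=41.889, s₁=6.234, n₁=9
x̄₂=52.667, s₂=8.396, n₂=9
s_p² = [8·6.234² + 8·8.396²]/16 = 54.6806
SE = √(s_p²·(1/9+1/9)) = 3.4859
t = (41.889−52.667)/3.4859 = -3.0919
df = 16
p-value (one-sided, H₁ less) = 0.00350
At α=0.05: p < α → reject H₀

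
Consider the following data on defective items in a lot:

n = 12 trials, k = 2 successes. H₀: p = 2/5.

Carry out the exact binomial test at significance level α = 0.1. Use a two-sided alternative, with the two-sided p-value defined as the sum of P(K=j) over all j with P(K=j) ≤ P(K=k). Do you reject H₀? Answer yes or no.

reject H₀: no

Exact binomial: n=12, k=2, p₀=2/5=0.4000
P(X=j) = C(n,j)·p₀^j·(1−p₀)^(n−j); p = Σ P(X=j) over j with P(X=j) ≤ P(X=2)
p-value (two-sided) = 0.14075
At α=0.1: p ≥ α → fail to reject H₀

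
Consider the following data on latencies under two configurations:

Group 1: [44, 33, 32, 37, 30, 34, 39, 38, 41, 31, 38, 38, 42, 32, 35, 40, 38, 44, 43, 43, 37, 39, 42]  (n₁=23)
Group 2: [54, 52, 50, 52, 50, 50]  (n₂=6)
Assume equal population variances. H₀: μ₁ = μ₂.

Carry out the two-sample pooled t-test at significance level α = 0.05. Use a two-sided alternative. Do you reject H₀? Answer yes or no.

reject H₀: yes

x̄₁=37.826, s₁=4.292, n₁=23
x̄₂=51.333, s₂=1.633, n₂=6
s_p² = [22·4.292² + 5·1.633²]/27 = 15.5051
SE = √(s_p²·(1/23+1/6)) = 1.8051
t = (37.826−51.333)/1.8051 = -7.4829
df = 27
p-value (two-sided) = 0.00000
At α=0.05: p < α → reject H₀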